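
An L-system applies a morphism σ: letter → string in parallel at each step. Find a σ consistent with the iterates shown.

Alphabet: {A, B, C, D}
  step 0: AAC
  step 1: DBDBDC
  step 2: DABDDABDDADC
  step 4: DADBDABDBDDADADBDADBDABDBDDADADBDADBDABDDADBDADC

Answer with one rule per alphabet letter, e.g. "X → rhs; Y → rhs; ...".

A->DB, B->BD, C->DC, D->DA

  step 1 ⇒ step 2: DBDBDC ⇒ DA·BD·DA·BD·DA·DC
    B ↦ BD
    C ↦ DC
    D ↦ DA
  step 0 ⇒ step 1: AAC ⇒ DB·DB·DC
    A ↦ DB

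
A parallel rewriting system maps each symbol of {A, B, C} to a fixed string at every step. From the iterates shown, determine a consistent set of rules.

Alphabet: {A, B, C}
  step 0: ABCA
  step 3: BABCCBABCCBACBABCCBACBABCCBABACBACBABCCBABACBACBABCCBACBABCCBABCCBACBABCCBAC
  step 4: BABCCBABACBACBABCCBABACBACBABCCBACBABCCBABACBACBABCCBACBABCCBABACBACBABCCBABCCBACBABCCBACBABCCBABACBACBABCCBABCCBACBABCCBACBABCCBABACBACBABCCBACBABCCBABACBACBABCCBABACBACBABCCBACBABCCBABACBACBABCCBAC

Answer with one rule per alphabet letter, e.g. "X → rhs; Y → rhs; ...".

A->BCC, B->BA, C->BAC

  step 3 ⇒ step 4: BABCCBABCCBACBABCCBACBABCCBABACBACBABCCBABACBACBABCCBACBABCCBABCCBACBABCCBAC ⇒ BA·BCC·BA·BAC·BAC·BA·BCC·BA·BAC·BAC·BA·BCC·BAC·BA·BCC·BA·BAC·BAC·BA·BCC·BAC·BA·BCC·BA·BAC·BAC·BA·BCC·BA·BCC·BAC·BA·BCC·BAC·BA·BCC·BA·BAC·BAC·BA·BCC·BA·BCC·BAC·BA·BCC·BAC·BA·BCC·BA·BAC·BAC·BA·BCC·BAC·BA·BCC·BA·BAC·BAC·BA·BCC·BA·BAC·BAC·BA·BCC·BAC·BA·BCC·BA·BAC·BAC·BA·BCC·BAC
    A ↦ BCC
    B ↦ BA
    C ↦ BAC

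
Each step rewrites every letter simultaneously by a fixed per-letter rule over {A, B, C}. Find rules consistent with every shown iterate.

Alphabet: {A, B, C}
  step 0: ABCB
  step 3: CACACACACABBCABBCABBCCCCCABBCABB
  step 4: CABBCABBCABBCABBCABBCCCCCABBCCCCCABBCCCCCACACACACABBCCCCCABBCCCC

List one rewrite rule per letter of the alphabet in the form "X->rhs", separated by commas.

  step 3 ⇒ step 4: CACACACACABBCABBCABBCCCCCABBCABB ⇒ CA·BB·CA·BB·CA·BB·CA·BB·CA·BB·CC·CC·CA·BB·CC·CC·CA·BB·CC·CC·CA·CA·CA·CA·CA·BB·CC·CC·CA·BB·CC·CC
    A ↦ BB
    B ↦ CC
    C ↦ CA

A->BB, B->CC, C->CA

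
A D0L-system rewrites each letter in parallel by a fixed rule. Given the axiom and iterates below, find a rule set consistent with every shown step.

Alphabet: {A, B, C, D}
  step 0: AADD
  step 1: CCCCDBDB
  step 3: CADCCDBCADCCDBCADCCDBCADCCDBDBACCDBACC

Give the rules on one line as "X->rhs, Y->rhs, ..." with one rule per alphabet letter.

  step 0 ⇒ step 1: AADD ⇒ CC·CC·DB·DB
    A ↦ CC
    D ↦ DB
    B ↦ A  (constrained at step 1)
    C ↦ CAD  (constrained at step 1)

A->CC, B->A, C->CAD, D->DB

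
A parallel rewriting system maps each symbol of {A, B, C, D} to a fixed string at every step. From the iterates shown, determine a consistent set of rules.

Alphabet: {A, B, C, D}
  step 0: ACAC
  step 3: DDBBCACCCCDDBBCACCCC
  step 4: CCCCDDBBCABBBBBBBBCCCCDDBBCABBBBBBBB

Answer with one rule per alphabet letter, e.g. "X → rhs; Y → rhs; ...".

  step 3 ⇒ step 4: DDBBCACCCCDDBBCACCCC ⇒ CC·CC·D·D·BB·CA·BB·BB·BB·BB·CC·CC·D·D·BB·CA·BB·BB·BB·BB
    A ↦ CA
    B ↦ D
    C ↦ BB
    D ↦ CC

A->CA, B->D, C->BB, D->CC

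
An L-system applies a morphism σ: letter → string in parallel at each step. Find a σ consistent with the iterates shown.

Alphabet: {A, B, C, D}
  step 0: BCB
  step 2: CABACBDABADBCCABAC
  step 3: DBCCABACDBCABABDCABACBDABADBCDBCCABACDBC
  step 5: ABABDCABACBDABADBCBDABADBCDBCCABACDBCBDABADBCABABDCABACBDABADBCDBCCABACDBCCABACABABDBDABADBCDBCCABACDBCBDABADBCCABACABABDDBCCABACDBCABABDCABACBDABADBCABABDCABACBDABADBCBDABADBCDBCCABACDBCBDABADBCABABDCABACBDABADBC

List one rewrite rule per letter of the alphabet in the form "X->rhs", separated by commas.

  step 2 ⇒ step 3: CABACBDABADBCCABAC ⇒ DBC·C·ABA·C·DBC·ABA·BD·C·ABA·C·BD·ABA·DBC·DBC·C·ABA·C·DBC
    A ↦ C
    B ↦ ABA
    C ↦ DBC
    D ↦ BD

A->C, B->ABA, C->DBC, D->BD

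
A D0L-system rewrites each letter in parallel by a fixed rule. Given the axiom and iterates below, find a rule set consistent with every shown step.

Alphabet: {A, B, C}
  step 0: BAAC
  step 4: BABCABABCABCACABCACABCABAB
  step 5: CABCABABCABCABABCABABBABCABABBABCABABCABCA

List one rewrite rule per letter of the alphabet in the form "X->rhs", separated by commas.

  step 4 ⇒ step 5: BABCABABCABCACABCACABCABAB ⇒ CA·B·CA·BA·B·CA·B·CA·BA·B·CA·BA·B·BA·B·CA·BA·B·BA·B·CA·BA·B·CA·B·CA
    A ↦ B
    B ↦ CA
    C ↦ BA

A->B, B->CA, C->BA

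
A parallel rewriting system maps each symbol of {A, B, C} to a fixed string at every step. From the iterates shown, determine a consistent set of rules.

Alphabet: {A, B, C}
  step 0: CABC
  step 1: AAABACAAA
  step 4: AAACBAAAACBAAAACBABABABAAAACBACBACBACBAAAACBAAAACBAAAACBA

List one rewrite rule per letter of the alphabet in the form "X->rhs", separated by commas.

A->BA, B->C, C->AAA

  step 0 ⇒ step 1: CABC ⇒ AAA·BA·C·AAA
    A ↦ BA
    B ↦ C
    C ↦ AAA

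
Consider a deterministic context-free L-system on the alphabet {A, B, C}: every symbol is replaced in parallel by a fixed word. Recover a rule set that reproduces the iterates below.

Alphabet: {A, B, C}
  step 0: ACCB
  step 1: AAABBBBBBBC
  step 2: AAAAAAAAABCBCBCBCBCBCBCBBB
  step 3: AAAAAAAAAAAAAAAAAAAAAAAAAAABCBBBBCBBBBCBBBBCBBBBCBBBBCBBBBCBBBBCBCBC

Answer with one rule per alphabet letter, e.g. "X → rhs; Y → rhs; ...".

  step 2 ⇒ step 3: AAAAAAAAABCBCBCBCBCBCBCBBB ⇒ AAA·AAA·AAA·AAA·AAA·AAA·AAA·AAA·AAA·BC·BBB·BC·BBB·BC·BBB·BC·BBB·BC·BBB·BC·BBB·BC·BBB·BC·BC·BC
    A ↦ AAA
    B ↦ BC
    C ↦ BBB

A->AAA, B->BC, C->BBB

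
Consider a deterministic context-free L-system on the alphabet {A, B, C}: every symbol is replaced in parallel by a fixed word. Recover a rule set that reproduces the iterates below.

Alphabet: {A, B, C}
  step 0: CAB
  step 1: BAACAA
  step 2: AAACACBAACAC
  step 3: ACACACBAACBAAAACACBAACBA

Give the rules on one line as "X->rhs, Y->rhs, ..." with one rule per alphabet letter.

  step 2 ⇒ step 3: AAACACBAACAC ⇒ AC·AC·AC·BA·AC·BA·AA·AC·AC·BA·AC·BA
    A ↦ AC
    B ↦ AA
    C ↦ BA

A->AC, B->AA, C->BA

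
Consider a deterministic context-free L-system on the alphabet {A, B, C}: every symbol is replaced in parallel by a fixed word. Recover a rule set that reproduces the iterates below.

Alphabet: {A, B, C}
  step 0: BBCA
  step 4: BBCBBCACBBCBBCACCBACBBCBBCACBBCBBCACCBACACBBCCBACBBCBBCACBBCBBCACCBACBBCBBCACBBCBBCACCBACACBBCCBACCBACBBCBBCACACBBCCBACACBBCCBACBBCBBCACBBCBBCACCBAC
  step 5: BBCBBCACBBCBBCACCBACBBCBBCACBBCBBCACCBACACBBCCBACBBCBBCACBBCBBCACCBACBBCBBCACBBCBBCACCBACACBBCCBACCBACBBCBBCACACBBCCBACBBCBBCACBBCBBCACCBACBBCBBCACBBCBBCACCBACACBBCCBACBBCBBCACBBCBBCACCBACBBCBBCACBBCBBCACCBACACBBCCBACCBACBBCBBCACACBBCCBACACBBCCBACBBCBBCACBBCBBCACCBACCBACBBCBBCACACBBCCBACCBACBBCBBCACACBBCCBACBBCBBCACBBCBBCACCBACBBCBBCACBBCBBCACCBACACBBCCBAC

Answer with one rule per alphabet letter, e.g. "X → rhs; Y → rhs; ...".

A->CB, B->BBC, C->AC

  step 4 ⇒ step 5: BBCBBCACBBCBBCACCBACBBCBBCACBBCBBCACCBACACBBCCBACBBCBBCACBBCBBCACCBACBBCBBCACBBCBBCACCBACACBBCCBACCBACBBCBBCACACBBCCBACACBBCCBACBBCBBCACBBCBBCACCBAC ⇒ BBC·BBC·AC·BBC·BBC·AC·CB·AC·BBC·BBC·AC·BBC·BBC·AC·CB·AC·AC·BBC·CB·AC·BBC·BBC·AC·BBC·BBC·AC·CB·AC·BBC·BBC·AC·BBC·BBC·AC·CB·AC·AC·BBC·CB·AC·CB·AC·BBC·BBC·AC·AC·BBC·CB·AC·BBC·BBC·AC·BBC·BBC·AC·CB·AC·BBC·BBC·AC·BBC·BBC·AC·CB·AC·AC·BBC·CB·AC·BBC·BBC·AC·BBC·BBC·AC·CB·AC·BBC·BBC·AC·BBC·BBC·AC·CB·AC·AC·BBC·CB·AC·CB·AC·BBC·BBC·AC·AC·BBC·CB·AC·AC·BBC·CB·AC·BBC·BBC·AC·BBC·BBC·AC·CB·AC·CB·AC·BBC·BBC·AC·AC·BBC·CB·AC·CB·AC·BBC·BBC·AC·AC·BBC·CB·AC·BBC·BBC·AC·BBC·BBC·AC·CB·AC·BBC·BBC·AC·BBC·BBC·AC·CB·AC·AC·BBC·CB·AC
    A ↦ CB
    B ↦ BBC
    C ↦ AC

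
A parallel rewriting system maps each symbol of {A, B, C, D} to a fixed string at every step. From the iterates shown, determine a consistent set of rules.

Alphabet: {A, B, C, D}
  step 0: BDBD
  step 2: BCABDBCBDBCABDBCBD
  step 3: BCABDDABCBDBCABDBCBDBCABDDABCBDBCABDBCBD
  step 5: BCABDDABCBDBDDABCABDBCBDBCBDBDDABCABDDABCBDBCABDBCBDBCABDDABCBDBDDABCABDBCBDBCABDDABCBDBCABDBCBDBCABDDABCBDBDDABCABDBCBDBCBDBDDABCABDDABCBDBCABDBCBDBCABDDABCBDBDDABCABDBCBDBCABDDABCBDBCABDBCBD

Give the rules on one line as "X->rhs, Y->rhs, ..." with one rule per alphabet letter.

A->DA, B->BC, C->ABD, D->BD

  step 2 ⇒ step 3: BCABDBCBDBCABDBCBD ⇒ BC·ABD·DA·BC·BD·BC·ABD·BC·BD·BC·ABD·DA·BC·BD·BC·ABD·BC·BD
    A ↦ DA
    B ↦ BC
    C ↦ ABD
    D ↦ BD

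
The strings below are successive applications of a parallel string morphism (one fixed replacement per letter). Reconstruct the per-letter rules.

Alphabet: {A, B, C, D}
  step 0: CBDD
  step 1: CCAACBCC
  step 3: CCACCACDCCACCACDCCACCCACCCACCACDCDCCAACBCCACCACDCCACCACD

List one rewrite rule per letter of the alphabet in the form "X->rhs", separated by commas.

A->CD, B->ACB, C->CCA, D->C

  step 0 ⇒ step 1: CBDD ⇒ CCA·ACB·C·C
    B ↦ ACB
    C ↦ CCA
    D ↦ C
    A ↦ CD  (constrained at step 1)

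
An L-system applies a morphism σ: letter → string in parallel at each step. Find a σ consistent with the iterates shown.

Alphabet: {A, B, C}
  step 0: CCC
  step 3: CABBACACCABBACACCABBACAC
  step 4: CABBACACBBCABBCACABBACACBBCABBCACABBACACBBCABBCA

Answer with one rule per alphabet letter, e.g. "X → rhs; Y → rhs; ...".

  step 3 ⇒ step 4: CABBACACCABBACACCABBACAC ⇒ CA·BB·AC·AC·BB·CA·BB·CA·CA·BB·AC·AC·BB·CA·BB·CA·CA·BB·AC·AC·BB·CA·BB·CA
    A ↦ BB
    B ↦ AC
    C ↦ CA

A->BB, B->AC, C->CA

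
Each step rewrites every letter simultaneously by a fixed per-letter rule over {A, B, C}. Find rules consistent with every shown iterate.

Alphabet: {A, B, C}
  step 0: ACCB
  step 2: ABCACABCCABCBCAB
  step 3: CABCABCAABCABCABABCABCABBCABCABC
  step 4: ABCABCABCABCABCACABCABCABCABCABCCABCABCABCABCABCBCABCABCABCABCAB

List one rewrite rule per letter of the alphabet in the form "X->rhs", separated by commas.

A->CA, B->BC, C->AB

  step 3 ⇒ step 4: CABCABCAABCABCABABCABCABBCABCABC ⇒ AB·CA·BC·AB·CA·BC·AB·CA·CA·BC·AB·CA·BC·AB·CA·BC·CA·BC·AB·CA·BC·AB·CA·BC·BC·AB·CA·BC·AB·CA·BC·AB
    A ↦ CA
    B ↦ BC
    C ↦ AB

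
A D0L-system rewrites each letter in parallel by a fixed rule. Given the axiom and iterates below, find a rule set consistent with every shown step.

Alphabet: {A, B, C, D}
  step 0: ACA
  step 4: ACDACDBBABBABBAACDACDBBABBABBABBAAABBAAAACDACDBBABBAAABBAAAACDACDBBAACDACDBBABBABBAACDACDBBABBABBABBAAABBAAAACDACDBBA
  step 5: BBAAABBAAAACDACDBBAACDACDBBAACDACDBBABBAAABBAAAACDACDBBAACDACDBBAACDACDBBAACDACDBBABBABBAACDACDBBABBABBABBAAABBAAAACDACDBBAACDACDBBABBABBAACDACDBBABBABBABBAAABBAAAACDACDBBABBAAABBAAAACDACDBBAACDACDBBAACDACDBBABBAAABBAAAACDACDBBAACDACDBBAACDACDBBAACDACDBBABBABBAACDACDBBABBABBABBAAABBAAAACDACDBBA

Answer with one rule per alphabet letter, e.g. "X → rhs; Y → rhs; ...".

A->BBA, B->ACD, C->A, D->A

  step 4 ⇒ step 5: ACDACDBBABBABBAACDACDBBABBABBABBAAABBAAAACDACDBBABBAAABBAAAACDACDBBAACDACDBBABBABBAACDACDBBABBABBABBAAABBAAAACDACDBBA ⇒ BBA·A·A·BBA·A·A·ACD·ACD·BBA·ACD·ACD·BBA·ACD·ACD·BBA·BBA·A·A·BBA·A·A·ACD·ACD·BBA·ACD·ACD·BBA·ACD·ACD·BBA·ACD·ACD·BBA·BBA·BBA·ACD·ACD·BBA·BBA·BBA·BBA·A·A·BBA·A·A·ACD·ACD·BBA·ACD·ACD·BBA·BBA·BBA·ACD·ACD·BBA·BBA·BBA·BBA·A·A·BBA·A·A·ACD·ACD·BBA·BBA·A·A·BBA·A·A·ACD·ACD·BBA·ACD·ACD·BBA·ACD·ACD·BBA·BBA·A·A·BBA·A·A·ACD·ACD·BBA·ACD·ACD·BBA·ACD·ACD·BBA·ACD·ACD·BBA·BBA·BBA·ACD·ACD·BBA·BBA·BBA·BBA·A·A·BBA·A·A·ACD·ACD·BBA
    A ↦ BBA
    B ↦ ACD
    C ↦ A
    D ↦ A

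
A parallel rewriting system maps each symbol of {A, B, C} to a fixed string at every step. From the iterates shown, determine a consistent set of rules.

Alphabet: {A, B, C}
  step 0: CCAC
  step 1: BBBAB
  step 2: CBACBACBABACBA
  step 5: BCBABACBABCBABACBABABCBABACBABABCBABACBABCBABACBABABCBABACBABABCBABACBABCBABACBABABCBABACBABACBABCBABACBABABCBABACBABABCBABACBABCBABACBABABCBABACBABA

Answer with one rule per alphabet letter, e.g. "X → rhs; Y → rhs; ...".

  step 1 ⇒ step 2: BBBAB ⇒ CBA·CBA·CBA·BA·CBA
    A ↦ BA
    B ↦ CBA
  step 0 ⇒ step 1: CCAC ⇒ B·B·BA·B
    C ↦ B

A->BA, B->CBA, C->B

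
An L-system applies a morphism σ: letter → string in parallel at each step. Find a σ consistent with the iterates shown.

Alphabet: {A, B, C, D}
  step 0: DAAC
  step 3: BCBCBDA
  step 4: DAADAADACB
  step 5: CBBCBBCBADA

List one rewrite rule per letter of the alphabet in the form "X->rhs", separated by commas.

  step 4 ⇒ step 5: DAADAADACB ⇒ C·B·B·C·B·B·C·B·A·DA
    A ↦ B
    B ↦ DA
    C ↦ A
    D ↦ C

A->B, B->DA, C->A, D->C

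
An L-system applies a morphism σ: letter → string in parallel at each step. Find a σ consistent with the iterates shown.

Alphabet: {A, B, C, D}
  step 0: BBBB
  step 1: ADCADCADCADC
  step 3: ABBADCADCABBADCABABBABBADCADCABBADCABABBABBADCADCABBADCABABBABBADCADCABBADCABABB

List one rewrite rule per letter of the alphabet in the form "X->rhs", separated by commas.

  step 0 ⇒ step 1: BBBB ⇒ ADC·ADC·ADC·ADC
    B ↦ ADC
    A ↦ ABB  (constrained at step 1)
    C ↦ DA  (constrained at step 1)
    D ↦ AB  (constrained at step 1)

A->ABB, B->ADC, C->DA, D->AB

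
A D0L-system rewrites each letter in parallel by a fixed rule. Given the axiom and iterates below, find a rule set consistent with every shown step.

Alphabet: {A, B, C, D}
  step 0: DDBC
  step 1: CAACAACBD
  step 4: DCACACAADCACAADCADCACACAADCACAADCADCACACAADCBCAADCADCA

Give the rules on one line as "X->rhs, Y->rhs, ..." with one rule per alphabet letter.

  step 0 ⇒ step 1: DDBC ⇒ CAA·CAA·CB·D
    B ↦ CB
    C ↦ D
    D ↦ CAA
    A ↦ CA  (constrained at step 1)

A->CA, B->CB, C->D, D->CAA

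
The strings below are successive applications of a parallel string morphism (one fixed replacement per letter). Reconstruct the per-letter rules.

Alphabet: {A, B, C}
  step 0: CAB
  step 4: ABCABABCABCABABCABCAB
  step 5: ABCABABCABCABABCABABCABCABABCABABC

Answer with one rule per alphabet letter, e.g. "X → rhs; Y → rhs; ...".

A->AB, B->C, C->AB

  step 4 ⇒ step 5: ABCABABCABCABABCABCAB ⇒ AB·C·AB·AB·C·AB·C·AB·AB·C·AB·AB·C·AB·C·AB·AB·C·AB·AB·C
    A ↦ AB
    B ↦ C
    C ↦ AB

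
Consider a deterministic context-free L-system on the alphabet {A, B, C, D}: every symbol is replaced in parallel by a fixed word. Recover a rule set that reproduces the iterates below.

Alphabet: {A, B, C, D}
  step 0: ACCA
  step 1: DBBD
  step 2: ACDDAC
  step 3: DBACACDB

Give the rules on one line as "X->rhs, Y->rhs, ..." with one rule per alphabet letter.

A->D, B->D, C->B, D->AC

  step 2 ⇒ step 3: ACDDAC ⇒ D·B·AC·AC·D·B
    A ↦ D
    C ↦ B
    D ↦ AC
  step 1 ⇒ step 2: DBBD ⇒ AC·D·D·AC
    B ↦ D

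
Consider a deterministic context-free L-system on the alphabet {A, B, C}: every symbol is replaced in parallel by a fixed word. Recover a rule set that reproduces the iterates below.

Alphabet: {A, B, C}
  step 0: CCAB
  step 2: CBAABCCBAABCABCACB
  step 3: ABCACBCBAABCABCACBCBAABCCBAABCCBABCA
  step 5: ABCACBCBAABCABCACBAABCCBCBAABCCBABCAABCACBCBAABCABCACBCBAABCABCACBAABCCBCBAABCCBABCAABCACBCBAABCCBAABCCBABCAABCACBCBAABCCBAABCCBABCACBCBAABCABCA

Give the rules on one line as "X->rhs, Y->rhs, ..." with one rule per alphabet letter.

A->CB, B->A, C->ABC

  step 2 ⇒ step 3: CBAABCCBAABCABCACB ⇒ ABC·A·CB·CB·A·ABC·ABC·A·CB·CB·A·ABC·CB·A·ABC·CB·ABC·A
    A ↦ CB
    B ↦ A
    C ↦ ABC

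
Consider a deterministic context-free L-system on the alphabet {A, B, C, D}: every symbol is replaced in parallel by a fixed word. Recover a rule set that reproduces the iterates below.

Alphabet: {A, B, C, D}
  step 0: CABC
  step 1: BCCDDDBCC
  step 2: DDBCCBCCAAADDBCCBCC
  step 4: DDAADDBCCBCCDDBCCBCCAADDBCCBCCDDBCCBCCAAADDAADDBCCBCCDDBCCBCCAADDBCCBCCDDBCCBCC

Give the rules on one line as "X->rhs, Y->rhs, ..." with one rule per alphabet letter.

A->D, B->DD, C->BCC, D->A

  step 1 ⇒ step 2: BCCDDDBCC ⇒ DD·BCC·BCC·A·A·A·DD·BCC·BCC
    B ↦ DD
    C ↦ BCC
    D ↦ A
  step 0 ⇒ step 1: CABC ⇒ BCC·D·DD·BCC
    A ↦ D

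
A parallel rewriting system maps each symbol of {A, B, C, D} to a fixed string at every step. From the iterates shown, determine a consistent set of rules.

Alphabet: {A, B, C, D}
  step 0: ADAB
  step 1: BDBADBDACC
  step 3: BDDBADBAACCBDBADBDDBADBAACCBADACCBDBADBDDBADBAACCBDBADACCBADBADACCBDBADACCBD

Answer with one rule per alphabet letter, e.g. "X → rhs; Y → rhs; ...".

  step 0 ⇒ step 1: ADAB ⇒ BD·BAD·BD·ACC
    A ↦ BD
    B ↦ ACC
    D ↦ BAD
    C ↦ DBA  (constrained at step 1)

A->BD, B->ACC, C->DBA, D->BAD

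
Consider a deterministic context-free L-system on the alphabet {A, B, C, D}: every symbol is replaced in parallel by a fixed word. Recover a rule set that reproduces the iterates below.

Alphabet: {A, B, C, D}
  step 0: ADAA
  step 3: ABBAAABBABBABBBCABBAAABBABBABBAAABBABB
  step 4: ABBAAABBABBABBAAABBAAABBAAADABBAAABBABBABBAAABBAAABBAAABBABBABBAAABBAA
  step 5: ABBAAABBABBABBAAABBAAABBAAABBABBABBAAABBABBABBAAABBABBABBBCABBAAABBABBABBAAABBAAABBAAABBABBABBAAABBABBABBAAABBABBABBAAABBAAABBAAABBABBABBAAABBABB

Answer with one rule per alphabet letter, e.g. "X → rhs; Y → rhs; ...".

A->ABB, B->A, C->D, D->BC

  step 4 ⇒ step 5: ABBAAABBABBABBAAABBAAABBAAADABBAAABBABBABBAAABBAAABBAAABBABBABBAAABBAA ⇒ ABB·A·A·ABB·ABB·ABB·A·A·ABB·A·A·ABB·A·A·ABB·ABB·ABB·A·A·ABB·ABB·ABB·A·A·ABB·ABB·ABB·BC·ABB·A·A·ABB·ABB·ABB·A·A·ABB·A·A·ABB·A·A·ABB·ABB·ABB·A·A·ABB·ABB·ABB·A·A·ABB·ABB·ABB·A·A·ABB·A·A·ABB·A·A·ABB·ABB·ABB·A·A·ABB·ABB
    A ↦ ABB
    B ↦ A
    D ↦ BC
  step 3 ⇒ step 4: ABBAAABBABBABBBCABBAAABBABBABBAAABBABB ⇒ ABB·A·A·ABB·ABB·ABB·A·A·ABB·A·A·ABB·A·A·A·D·ABB·A·A·ABB·ABB·ABB·A·A·ABB·A·A·ABB·A·A·ABB·ABB·ABB·A·A·ABB·A·A
    C ↦ D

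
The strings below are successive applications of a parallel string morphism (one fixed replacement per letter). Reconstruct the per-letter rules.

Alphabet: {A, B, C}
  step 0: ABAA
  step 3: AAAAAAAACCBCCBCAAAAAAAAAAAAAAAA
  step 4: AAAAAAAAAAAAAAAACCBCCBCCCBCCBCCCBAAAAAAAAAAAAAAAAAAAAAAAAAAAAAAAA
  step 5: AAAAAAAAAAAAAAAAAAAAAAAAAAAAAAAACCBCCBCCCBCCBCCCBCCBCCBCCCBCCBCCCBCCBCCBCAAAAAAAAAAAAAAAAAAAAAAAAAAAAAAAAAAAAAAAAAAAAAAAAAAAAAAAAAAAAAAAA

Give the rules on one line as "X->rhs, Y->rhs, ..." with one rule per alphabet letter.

  step 4 ⇒ step 5: AAAAAAAAAAAAAAAACCBCCBCCCBCCBCCCBAAAAAAAAAAAAAAAAAAAAAAAAAAAAAAAA ⇒ AA·AA·AA·AA·AA·AA·AA·AA·AA·AA·AA·AA·AA·AA·AA·AA·CCB·CCB·C·CCB·CCB·C·CCB·CCB·CCB·C·CCB·CCB·C·CCB·CCB·CCB·C·AA·AA·AA·AA·AA·AA·AA·AA·AA·AA·AA·AA·AA·AA·AA·AA·AA·AA·AA·AA·AA·AA·AA·AA·AA·AA·AA·AA·AA·AA·AA·AA
    A ↦ AA
    B ↦ C
    C ↦ CCB

A->AA, B->C, C->CCB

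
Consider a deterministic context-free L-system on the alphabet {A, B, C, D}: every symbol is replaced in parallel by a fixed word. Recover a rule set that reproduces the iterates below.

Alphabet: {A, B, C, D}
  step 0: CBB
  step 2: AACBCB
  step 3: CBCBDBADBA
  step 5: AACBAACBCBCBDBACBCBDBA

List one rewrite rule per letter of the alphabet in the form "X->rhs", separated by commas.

A->CB, B->A, C->DB, D->A

  step 2 ⇒ step 3: AACBCB ⇒ CB·CB·DB·A·DB·A
    A ↦ CB
    B ↦ A
    C ↦ DB
    D ↦ A  (constrained at step 3)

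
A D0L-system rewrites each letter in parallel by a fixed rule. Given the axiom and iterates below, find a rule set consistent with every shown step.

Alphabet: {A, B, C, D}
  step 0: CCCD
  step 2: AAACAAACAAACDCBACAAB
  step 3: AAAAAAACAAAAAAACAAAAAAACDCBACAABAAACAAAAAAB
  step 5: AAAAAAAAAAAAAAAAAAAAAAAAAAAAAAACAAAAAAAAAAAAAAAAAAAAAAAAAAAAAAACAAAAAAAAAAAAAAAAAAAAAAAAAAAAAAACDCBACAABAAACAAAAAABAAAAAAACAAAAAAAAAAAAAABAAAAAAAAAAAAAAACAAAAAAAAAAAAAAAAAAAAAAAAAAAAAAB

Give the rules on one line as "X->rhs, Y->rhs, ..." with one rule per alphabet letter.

  step 2 ⇒ step 3: AAACAAACAAACDCBACAAB ⇒ AA·AA·AA·AC·AA·AA·AA·AC·AA·AA·AA·AC·DCB·AC·AAB·AA·AC·AA·AA·AAB
    A ↦ AA
    B ↦ AAB
    C ↦ AC
    D ↦ DCB

A->AA, B->AAB, C->AC, D->DCB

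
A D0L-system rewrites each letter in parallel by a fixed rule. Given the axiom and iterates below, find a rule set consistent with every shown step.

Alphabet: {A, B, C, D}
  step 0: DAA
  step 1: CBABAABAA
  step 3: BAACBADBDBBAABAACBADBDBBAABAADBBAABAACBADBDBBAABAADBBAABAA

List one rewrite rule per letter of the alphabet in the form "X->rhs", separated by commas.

A->BAA, B->DB, C->A, D->CBA

  step 0 ⇒ step 1: DAA ⇒ CBA·BAA·BAA
    A ↦ BAA
    D ↦ CBA
    B ↦ DB  (constrained at step 1)
    C ↦ A  (constrained at step 1)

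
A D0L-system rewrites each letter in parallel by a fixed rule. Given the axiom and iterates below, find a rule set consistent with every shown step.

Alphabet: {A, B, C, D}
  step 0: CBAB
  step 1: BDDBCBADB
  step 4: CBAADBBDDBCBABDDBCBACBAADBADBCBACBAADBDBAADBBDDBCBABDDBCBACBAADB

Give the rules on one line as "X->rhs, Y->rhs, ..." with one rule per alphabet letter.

A->CBA, B->DB, C->BD, D->A

  step 0 ⇒ step 1: CBAB ⇒ BD·DB·CBA·DB
    A ↦ CBA
    B ↦ DB
    C ↦ BD
    D ↦ A  (constrained at step 1)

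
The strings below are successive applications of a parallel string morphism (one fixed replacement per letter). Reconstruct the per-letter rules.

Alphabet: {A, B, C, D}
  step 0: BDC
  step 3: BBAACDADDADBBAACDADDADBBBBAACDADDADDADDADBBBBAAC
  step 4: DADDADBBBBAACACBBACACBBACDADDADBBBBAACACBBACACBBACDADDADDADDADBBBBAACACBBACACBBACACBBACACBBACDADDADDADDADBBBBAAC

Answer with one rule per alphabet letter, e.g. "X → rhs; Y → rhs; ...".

  step 3 ⇒ step 4: BBAACDADDADBBAACDADDADBBBBAACDADDADDADDADBBBBAAC ⇒ DAD·DAD·BB·BB·AAC·AC·BB·AC·AC·BB·AC·DAD·DAD·BB·BB·AAC·AC·BB·AC·AC·BB·AC·DAD·DAD·DAD·DAD·BB·BB·AAC·AC·BB·AC·AC·BB·AC·AC·BB·AC·AC·BB·AC·DAD·DAD·DAD·DAD·BB·BB·AAC
    A ↦ BB
    B ↦ DAD
    C ↦ AAC
    D ↦ AC

A->BB, B->DAD, C->AAC, D->AC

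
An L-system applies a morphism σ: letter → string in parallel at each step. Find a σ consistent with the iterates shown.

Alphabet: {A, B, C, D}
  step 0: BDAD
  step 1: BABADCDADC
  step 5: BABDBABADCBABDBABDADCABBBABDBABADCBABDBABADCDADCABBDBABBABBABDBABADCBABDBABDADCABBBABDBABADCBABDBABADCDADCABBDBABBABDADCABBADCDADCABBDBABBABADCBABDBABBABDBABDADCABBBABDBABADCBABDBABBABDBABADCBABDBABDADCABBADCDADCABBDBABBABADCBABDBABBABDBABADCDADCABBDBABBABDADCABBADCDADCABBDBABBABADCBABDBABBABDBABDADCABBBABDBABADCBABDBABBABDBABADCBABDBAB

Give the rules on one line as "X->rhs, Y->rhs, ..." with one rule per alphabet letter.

A->D, B->BAB, C->ABB, D->ADC

  step 0 ⇒ step 1: BDAD ⇒ BAB·ADC·D·ADC
    A ↦ D
    B ↦ BAB
    D ↦ ADC
    C ↦ ABB  (constrained at step 1)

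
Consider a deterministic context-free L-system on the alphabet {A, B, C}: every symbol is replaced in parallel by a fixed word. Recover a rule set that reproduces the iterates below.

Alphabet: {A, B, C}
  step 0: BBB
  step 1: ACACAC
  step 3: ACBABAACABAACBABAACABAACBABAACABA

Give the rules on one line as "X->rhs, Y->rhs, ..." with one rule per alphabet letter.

A->BA, B->AC, C->ACA

  step 0 ⇒ step 1: BBB ⇒ AC·AC·AC
    B ↦ AC
    A ↦ BA  (constrained at step 1)
    C ↦ ACA  (constrained at step 1)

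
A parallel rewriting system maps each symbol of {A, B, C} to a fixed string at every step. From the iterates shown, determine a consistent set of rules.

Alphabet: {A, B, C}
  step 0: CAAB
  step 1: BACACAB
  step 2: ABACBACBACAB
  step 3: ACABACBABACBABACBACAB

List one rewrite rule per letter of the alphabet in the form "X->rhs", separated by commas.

A->AC, B->AB, C->B

  step 2 ⇒ step 3: ABACBACBACAB ⇒ AC·AB·AC·B·AB·AC·B·AB·AC·B·AC·AB
    A ↦ AC
    B ↦ AB
    C ↦ B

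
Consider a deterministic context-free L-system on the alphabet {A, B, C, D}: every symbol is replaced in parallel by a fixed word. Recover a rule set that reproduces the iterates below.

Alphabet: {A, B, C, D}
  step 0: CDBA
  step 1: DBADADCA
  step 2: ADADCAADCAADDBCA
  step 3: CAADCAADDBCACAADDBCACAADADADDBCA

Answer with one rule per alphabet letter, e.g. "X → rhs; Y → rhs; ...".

  step 2 ⇒ step 3: ADADCAADCAADDBCA ⇒ CA·AD·CA·AD·DB·CA·CA·AD·DB·CA·CA·AD·AD·AD·DB·CA
    A ↦ CA
    B ↦ AD
    C ↦ DB
    D ↦ AD

A->CA, B->AD, C->DB, D->AD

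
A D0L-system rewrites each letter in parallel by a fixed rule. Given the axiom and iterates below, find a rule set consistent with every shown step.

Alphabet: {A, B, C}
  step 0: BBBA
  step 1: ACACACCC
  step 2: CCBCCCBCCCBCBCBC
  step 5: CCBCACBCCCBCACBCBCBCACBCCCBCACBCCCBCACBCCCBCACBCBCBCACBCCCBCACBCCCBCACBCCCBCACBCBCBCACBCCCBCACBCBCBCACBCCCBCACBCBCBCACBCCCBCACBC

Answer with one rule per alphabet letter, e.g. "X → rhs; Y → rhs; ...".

  step 1 ⇒ step 2: ACACACCC ⇒ CC·BC·CC·BC·CC·BC·BC·BC
    A ↦ CC
    C ↦ BC
  step 0 ⇒ step 1: BBBA ⇒ AC·AC·AC·CC
    B ↦ AC

A->CC, B->AC, C->BC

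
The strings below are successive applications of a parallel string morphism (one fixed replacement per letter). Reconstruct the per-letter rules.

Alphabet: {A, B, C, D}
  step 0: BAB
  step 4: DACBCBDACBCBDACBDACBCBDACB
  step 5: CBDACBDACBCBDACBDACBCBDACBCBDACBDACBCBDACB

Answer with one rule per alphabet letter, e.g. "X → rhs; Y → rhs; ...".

  step 4 ⇒ step 5: DACBCBDACBCBDACBDACBCBDACB ⇒ C·B·DA·CB·DA·CB·C·B·DA·CB·DA·CB·C·B·DA·CB·C·B·DA·CB·DA·CB·C·B·DA·CB
    A ↦ B
    B ↦ CB
    C ↦ DA
    D ↦ C

A->B, B->CB, C->DA, D->C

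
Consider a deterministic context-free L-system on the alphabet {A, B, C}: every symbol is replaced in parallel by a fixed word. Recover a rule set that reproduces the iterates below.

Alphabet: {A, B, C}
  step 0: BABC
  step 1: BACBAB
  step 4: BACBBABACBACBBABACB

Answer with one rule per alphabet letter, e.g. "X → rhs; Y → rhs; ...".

  step 0 ⇒ step 1: BABC ⇒ BA·C·BA·B
    A ↦ C
    B ↦ BA
    C ↦ B

A->C, B->BA, C->B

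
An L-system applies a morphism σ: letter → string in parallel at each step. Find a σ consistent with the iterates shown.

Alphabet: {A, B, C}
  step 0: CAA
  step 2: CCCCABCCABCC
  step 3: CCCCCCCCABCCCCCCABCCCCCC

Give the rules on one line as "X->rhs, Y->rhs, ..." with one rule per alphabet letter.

A->AB, B->CC, C->CC

  step 2 ⇒ step 3: CCCCABCCABCC ⇒ CC·CC·CC·CC·AB·CC·CC·CC·AB·CC·CC·CC
    A ↦ AB
    B ↦ CC
    C ↦ CC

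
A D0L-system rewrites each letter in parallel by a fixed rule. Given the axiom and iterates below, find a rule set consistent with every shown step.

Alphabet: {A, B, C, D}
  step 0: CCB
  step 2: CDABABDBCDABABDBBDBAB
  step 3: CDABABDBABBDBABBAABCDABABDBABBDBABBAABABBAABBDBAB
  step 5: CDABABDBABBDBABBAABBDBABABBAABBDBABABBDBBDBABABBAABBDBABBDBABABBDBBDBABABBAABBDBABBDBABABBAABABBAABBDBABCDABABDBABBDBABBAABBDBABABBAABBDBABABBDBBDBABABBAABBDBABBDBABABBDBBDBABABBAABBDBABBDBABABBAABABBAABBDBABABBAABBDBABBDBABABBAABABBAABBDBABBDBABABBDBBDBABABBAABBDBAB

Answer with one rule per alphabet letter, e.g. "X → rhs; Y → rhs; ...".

  step 2 ⇒ step 3: CDABABDBCDABABDBBDBAB ⇒ CDA·BA·BDB·AB·BDB·AB·BA·AB·CDA·BA·BDB·AB·BDB·AB·BA·AB·AB·BA·AB·BDB·AB
    A ↦ BDB
    B ↦ AB
    C ↦ CDA
    D ↦ BA

A->BDB, B->AB, C->CDA, D->BA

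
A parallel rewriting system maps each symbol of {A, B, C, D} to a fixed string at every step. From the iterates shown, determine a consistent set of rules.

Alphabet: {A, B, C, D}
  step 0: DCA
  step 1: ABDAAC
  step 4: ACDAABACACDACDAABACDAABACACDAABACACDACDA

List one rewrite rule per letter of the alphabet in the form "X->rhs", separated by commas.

A->AC, B->D, C->DA, D->AB

  step 0 ⇒ step 1: DCA ⇒ AB·DA·AC
    A ↦ AC
    C ↦ DA
    D ↦ AB
    B ↦ D  (constrained at step 1)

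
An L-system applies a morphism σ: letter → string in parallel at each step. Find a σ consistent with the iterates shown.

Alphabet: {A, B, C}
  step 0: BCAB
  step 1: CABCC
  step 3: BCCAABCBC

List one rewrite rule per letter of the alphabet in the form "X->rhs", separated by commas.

  step 0 ⇒ step 1: BCAB ⇒ C·A·BC·C
    A ↦ BC
    B ↦ C
    C ↦ A

A->BC, B->C, C->A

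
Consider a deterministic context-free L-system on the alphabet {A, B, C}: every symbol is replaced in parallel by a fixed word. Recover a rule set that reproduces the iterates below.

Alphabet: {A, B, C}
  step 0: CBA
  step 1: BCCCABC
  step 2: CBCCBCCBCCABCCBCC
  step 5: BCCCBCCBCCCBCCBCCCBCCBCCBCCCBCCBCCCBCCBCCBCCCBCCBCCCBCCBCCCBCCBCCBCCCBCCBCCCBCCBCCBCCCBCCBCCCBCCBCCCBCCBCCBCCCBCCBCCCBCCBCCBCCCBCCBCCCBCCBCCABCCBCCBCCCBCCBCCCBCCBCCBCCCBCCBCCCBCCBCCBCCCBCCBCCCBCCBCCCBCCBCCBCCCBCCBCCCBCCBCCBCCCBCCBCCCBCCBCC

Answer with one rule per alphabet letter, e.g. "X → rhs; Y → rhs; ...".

A->ABC, B->C, C->BCC

  step 1 ⇒ step 2: BCCCABC ⇒ C·BCC·BCC·BCC·ABC·C·BCC
    A ↦ ABC
    B ↦ C
    C ↦ BCC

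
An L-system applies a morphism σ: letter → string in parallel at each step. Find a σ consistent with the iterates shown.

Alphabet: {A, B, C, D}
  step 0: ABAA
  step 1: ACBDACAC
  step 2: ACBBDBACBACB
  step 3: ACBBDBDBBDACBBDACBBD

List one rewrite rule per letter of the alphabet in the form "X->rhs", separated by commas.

  step 2 ⇒ step 3: ACBBDBACBACB ⇒ AC·B·BD·BD·B·BD·AC·B·BD·AC·B·BD
    A ↦ AC
    B ↦ BD
    C ↦ B
    D ↦ B

A->AC, B->BD, C->B, D->B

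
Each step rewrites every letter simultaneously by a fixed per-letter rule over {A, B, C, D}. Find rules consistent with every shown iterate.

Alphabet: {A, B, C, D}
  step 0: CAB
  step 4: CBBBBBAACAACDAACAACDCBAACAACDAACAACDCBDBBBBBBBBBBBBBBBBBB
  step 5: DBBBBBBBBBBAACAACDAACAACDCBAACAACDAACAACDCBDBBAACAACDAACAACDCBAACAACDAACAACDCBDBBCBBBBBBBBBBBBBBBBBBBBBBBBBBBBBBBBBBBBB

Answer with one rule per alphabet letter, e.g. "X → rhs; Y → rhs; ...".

A->AAC, B->BB, C->D, D->CB

  step 4 ⇒ step 5: CBBBBBAACAACDAACAACDCBAACAACDAACAACDCBDBBBBBBBBBBBBBBBBBB ⇒ D·BB·BB·BB·BB·BB·AAC·AAC·D·AAC·AAC·D·CB·AAC·AAC·D·AAC·AAC·D·CB·D·BB·AAC·AAC·D·AAC·AAC·D·CB·AAC·AAC·D·AAC·AAC·D·CB·D·BB·CB·BB·BB·BB·BB·BB·BB·BB·BB·BB·BB·BB·BB·BB·BB·BB·BB·BB·BB
    A ↦ AAC
    B ↦ BB
    C ↦ D
    D ↦ CB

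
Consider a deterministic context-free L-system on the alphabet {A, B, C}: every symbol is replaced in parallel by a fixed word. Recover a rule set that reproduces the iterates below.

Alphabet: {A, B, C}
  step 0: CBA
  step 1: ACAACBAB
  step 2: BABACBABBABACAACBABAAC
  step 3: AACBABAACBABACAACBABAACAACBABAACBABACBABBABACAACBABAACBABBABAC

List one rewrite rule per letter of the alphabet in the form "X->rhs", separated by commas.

  step 2 ⇒ step 3: BABACBABBABACAACBABAAC ⇒ AAC·BAB·AAC·BAB·AC·AAC·BAB·AAC·AAC·BAB·AAC·BAB·AC·BAB·BAB·AC·AAC·BAB·AAC·BAB·BAB·AC
    A ↦ BAB
    B ↦ AAC
    C ↦ AC

A->BAB, B->AAC, C->AC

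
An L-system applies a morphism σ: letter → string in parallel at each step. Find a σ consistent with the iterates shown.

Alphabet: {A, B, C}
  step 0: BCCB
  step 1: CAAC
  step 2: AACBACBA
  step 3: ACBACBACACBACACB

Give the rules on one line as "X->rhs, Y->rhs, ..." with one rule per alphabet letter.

  step 2 ⇒ step 3: AACBACBA ⇒ ACB·ACB·A·C·ACB·A·C·ACB
    A ↦ ACB
    B ↦ C
    C ↦ A

A->ACB, B->C, C->A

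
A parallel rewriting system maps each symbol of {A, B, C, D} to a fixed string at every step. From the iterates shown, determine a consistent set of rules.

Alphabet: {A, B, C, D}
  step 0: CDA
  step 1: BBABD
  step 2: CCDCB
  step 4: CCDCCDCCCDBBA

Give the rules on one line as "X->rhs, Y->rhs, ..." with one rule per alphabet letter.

  step 1 ⇒ step 2: BBABD ⇒ C·C·D·C·B
    A ↦ D
    B ↦ C
    D ↦ B
  step 0 ⇒ step 1: CDA ⇒ BBA·B·D
    C ↦ BBA

A->D, B->C, C->BBA, D->B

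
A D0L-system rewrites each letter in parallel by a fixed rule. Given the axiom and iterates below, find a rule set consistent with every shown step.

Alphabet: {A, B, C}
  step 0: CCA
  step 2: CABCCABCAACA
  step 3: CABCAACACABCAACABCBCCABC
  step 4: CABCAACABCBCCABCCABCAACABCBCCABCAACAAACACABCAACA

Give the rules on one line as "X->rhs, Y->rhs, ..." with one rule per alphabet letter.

A->BC, B->AA, C->CA

  step 3 ⇒ step 4: CABCAACACABCAACABCBCCABC ⇒ CA·BC·AA·CA·BC·BC·CA·BC·CA·BC·AA·CA·BC·BC·CA·BC·AA·CA·AA·CA·CA·BC·AA·CA
    A ↦ BC
    B ↦ AA
    C ↦ CA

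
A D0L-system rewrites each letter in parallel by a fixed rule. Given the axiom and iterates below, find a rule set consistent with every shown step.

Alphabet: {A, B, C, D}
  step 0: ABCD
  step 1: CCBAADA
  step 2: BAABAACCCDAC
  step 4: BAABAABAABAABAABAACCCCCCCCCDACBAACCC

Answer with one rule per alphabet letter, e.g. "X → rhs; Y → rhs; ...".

  step 1 ⇒ step 2: CCBAADA ⇒ BAA·BAA·C·C·C·DA·C
    A ↦ C
    B ↦ C
    C ↦ BAA
    D ↦ DA

A->C, B->C, C->BAA, D->DA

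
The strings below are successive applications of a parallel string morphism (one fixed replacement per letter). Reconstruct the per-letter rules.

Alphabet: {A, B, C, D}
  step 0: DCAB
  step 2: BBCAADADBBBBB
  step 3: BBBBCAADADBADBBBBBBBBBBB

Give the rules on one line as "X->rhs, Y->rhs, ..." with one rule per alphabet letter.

A->AD, B->BB, C->CA, D->B

  step 2 ⇒ step 3: BBCAADADBBBBB ⇒ BB·BB·CA·AD·AD·B·AD·B·BB·BB·BB·BB·BB
    A ↦ AD
    B ↦ BB
    C ↦ CA
    D ↦ B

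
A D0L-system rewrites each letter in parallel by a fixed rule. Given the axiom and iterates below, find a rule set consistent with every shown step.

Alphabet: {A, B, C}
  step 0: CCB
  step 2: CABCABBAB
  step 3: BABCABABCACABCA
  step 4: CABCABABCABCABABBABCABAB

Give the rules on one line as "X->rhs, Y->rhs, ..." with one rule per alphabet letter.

A->B, B->CA, C->BA

  step 3 ⇒ step 4: BABCABABCACABCA ⇒ CA·B·CA·BA·B·CA·B·CA·BA·B·BA·B·CA·BA·B
    A ↦ B
    B ↦ CA
    C ↦ BA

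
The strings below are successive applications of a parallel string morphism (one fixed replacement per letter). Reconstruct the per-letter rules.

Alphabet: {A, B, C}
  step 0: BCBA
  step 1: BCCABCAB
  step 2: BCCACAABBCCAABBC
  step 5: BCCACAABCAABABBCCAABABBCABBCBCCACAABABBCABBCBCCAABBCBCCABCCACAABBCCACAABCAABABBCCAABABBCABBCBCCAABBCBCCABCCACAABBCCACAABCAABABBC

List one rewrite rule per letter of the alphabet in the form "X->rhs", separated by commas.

  step 1 ⇒ step 2: BCCABCAB ⇒ BC·CA·CA·AB·BC·CA·AB·BC
    A ↦ AB
    B ↦ BC
    C ↦ CA

A->AB, B->BC, C->CA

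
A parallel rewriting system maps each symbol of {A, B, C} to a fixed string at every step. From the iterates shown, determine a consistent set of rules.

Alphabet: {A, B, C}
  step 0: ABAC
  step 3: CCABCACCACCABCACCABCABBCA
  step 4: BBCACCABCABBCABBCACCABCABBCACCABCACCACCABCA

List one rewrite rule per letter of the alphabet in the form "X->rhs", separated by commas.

  step 3 ⇒ step 4: CCABCACCACCABCACCABCABBCA ⇒ B·B·CA·CCA·B·CA·B·B·CA·B·B·CA·CCA·B·CA·B·B·CA·CCA·B·CA·CCA·CCA·B·CA
    A ↦ CA
    B ↦ CCA
    C ↦ B

A->CA, B->CCA, C->B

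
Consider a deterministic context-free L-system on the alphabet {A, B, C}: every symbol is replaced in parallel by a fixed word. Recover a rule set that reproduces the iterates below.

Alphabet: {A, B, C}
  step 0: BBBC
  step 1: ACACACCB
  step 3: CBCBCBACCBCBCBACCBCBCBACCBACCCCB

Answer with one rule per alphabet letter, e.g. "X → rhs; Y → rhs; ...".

A->CC, B->AC, C->CB

  step 0 ⇒ step 1: BBBC ⇒ AC·AC·AC·CB
    B ↦ AC
    C ↦ CB
    A ↦ CC  (constrained at step 1)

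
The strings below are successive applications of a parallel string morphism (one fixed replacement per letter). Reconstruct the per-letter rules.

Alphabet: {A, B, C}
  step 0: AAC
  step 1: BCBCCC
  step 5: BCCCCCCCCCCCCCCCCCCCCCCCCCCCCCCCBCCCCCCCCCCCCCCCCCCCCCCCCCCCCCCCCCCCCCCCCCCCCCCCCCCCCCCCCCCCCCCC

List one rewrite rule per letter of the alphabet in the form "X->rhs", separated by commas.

  step 0 ⇒ step 1: AAC ⇒ BC·BC·CC
    A ↦ BC
    C ↦ CC
    B ↦ AC  (constrained at step 1)

A->BC, B->AC, C->CC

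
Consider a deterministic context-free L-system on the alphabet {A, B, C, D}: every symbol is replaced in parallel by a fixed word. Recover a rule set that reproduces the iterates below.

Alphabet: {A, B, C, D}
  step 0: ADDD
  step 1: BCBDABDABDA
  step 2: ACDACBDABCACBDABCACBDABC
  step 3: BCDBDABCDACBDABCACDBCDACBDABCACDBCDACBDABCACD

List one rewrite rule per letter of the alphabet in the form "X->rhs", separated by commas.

A->BC, B->AC, C->D, D->BDA

  step 2 ⇒ step 3: ACDACBDABCACBDABCACBDABC ⇒ BC·D·BDA·BC·D·AC·BDA·BC·AC·D·BC·D·AC·BDA·BC·AC·D·BC·D·AC·BDA·BC·AC·D
    A ↦ BC
    B ↦ AC
    C ↦ D
    D ↦ BDA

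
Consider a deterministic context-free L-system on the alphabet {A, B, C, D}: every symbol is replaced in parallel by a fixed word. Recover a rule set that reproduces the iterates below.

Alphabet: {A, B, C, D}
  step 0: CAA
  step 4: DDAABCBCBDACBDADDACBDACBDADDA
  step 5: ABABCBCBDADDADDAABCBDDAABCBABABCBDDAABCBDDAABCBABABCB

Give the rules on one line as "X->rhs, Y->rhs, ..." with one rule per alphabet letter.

A->CB, B->DA, C->D, D->AB

  step 4 ⇒ step 5: DDAABCBCBDACBDADDACBDACBDADDA ⇒ AB·AB·CB·CB·DA·D·DA·D·DA·AB·CB·D·DA·AB·CB·AB·AB·CB·D·DA·AB·CB·D·DA·AB·CB·AB·AB·CB
    A ↦ CB
    B ↦ DA
    C ↦ D
    D ↦ AB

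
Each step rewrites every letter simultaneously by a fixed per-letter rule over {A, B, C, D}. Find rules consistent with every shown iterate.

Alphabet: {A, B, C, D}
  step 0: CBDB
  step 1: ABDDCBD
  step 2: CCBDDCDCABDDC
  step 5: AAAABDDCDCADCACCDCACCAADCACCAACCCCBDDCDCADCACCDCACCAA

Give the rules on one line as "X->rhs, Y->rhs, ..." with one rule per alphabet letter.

  step 1 ⇒ step 2: ABDDCBD ⇒ CC·BD·DC·DC·A·BD·DC
    A ↦ CC
    B ↦ BD
    C ↦ A
    D ↦ DC

A->CC, B->BD, C->A, D->DC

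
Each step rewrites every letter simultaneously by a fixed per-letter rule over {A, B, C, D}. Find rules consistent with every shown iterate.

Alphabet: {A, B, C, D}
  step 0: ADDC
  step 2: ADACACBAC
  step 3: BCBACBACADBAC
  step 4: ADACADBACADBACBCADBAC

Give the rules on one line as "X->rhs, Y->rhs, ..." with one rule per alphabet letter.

  step 3 ⇒ step 4: BCBACBACADBAC ⇒ AD·AC·AD·B·AC·AD·B·AC·B·C·AD·B·AC
    A ↦ B
    B ↦ AD
    C ↦ AC
    D ↦ C

A->B, B->AD, C->AC, D->C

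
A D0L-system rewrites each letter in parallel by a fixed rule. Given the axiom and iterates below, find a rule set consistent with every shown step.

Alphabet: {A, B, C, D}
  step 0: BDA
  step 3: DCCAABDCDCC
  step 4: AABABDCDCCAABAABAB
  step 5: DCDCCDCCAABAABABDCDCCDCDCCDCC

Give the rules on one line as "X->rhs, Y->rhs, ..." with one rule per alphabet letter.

  step 4 ⇒ step 5: AABABDCDCCAABAABAB ⇒ DC·DC·C·DC·C·A·AB·A·AB·AB·DC·DC·C·DC·DC·C·DC·C
    A ↦ DC
    B ↦ C
    C ↦ AB
    D ↦ A

A->DC, B->C, C->AB, D->A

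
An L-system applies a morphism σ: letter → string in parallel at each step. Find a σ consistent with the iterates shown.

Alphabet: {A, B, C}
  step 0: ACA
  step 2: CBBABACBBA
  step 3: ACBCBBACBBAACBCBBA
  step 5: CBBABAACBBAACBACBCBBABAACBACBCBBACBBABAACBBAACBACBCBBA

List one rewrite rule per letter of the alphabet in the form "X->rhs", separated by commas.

A->BA, B->CB, C->A

  step 2 ⇒ step 3: CBBABACBBA ⇒ A·CB·CB·BA·CB·BA·A·CB·CB·BA
    A ↦ BA
    B ↦ CB
    C ↦ A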